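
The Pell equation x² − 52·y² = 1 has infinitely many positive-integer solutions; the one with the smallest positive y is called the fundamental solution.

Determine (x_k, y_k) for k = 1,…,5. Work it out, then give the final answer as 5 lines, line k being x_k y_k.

649 90
842401 116820
1093435849 151632270
1419278889601 196818569640
1842222905266249 255470351760450

√52 = [7; 4,1,2,1,4,14, …], period ℓ=6 (even) → k=5
a_0=7:  p_0=7·1+0=7,  q_0=7·0+1=1
a_1=4:  p_1=4·7+1=29,  q_1=4·1+0=4
…
a_4=1:  p_4=1·101+36=137,  q_4=1·14+5=19
a_5=4:  p_5=4·137+101=649,  q_5=4·19+14=90
fundamental: x₁=649, y₁=90  (since 421201 − 52·8100 = 1)
(x_2, y_2) = (649·649 + 52·90·90, 649·90 + 90·649) = (842401, 116820)
(x_3, y_3) = (649·842401 + 52·90·116820, 649·116820 + 90·842401) = (1093435849, 151632270)
(x_4, y_4) = (649·1093435849 + 52·90·151632270, 649·151632270 + 90·1093435849) = (1419278889601, 196818569640)
(x_5, y_5) = (649·1419278889601 + 52·90·196818569640, 649·196818569640 + 90·1419278889601) = (1842222905266249, 255470351760450)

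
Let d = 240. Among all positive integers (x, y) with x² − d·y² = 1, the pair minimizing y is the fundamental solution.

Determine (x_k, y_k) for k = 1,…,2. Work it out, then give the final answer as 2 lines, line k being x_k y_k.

d=240: √d = [15; 2,30] (ℓ=2, even), read p_1/q_1
k=0  a_k=15  p_k/q_k = 15/1
k=1  a_k=2  p_k/q_k = 31/2
→ (31, 2).  Check: 31²=961, 240·2²=960, difference 1.
(31+2√240)^2 = 1921 + 124√240

31 2
1921 124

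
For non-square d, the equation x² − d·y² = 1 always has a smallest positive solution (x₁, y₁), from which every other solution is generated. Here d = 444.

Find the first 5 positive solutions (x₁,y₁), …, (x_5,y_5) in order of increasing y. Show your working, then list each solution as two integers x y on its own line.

[21; 14,42] for √444; ℓ=2 ⇒ convergent index 1
k=0  a_k=21  p_k/q_k = 21/1
k=1  a_k=14  p_k/q_k = 295/14
→ (295, 14).  Check: 295²=87025, 444·14²=87024, difference 1.
k=2:  x_2 = 295·295+444·14·14 = 174049,  y_2 = 295·14+14·295 = 8260
k=3:  x_3 = 295·174049+444·14·8260 = 102688615,  y_3 = 295·8260+14·174049 = 4873386
k=4:  x_4 = 295·102688615+444·14·4873386 = 60586108801,  y_4 = 295·4873386+14·102688615 = 2875289480
k=5:  x_5 = 295·60586108801+444·14·2875289480 = 35745701503975,  y_5 = 295·2875289480+14·60586108801 = 1696415919814

295 14
174049 8260
102688615 4873386
60586108801 2875289480
35745701503975 1696415919814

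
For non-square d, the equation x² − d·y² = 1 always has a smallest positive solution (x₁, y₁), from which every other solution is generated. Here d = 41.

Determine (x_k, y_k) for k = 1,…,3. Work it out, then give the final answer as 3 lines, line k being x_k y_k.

2049 320
8396801 1311360
34410088449 5373952960

√41 → a₀=6, period (2,2,12); ℓ=3 odd so k=5
a_0=6:  p_0=6·1+0=6,  q_0=6·0+1=1
a_1=2:  p_1=2·6+1=13,  q_1=2·1+0=2
a_2=2:  p_2=2·13+6=32,  q_2=2·2+1=5
a_3=12:  p_3=12·32+13=397,  q_3=12·5+2=62
a_4=2:  p_4=2·397+32=826,  q_4=2·62+5=129
a_5=2:  p_5=2·826+397=2049,  q_5=2·129+62=320
(x₁, y₁) = (2049, 320);  2049² − 41·320² = 1 ✓
k=2:  x_2 = 2049·2049+41·320·320 = 8396801,  y_2 = 2049·320+320·2049 = 1311360
k=3:  x_3 = 2049·8396801+41·320·1311360 = 34410088449,  y_3 = 2049·1311360+320·8396801 = 5373952960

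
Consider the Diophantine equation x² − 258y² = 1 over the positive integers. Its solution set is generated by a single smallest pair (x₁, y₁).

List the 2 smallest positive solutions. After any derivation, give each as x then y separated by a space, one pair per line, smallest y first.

257 16
132097 8224

[16; 16,32] for √258; ℓ=2 ⇒ convergent index 1
a_0=16:  p_0=16·1+0=16,  q_0=16·0+1=1
a_1=16:  p_1=16·16+1=257,  q_1=16·1+0=16
fundamental: x₁=257, y₁=16  (since 66049 − 258·256 = 1)
n=2: (257,16)∘(257,16) = (257·257+258·16·16, 257·16+16·257) = (132097,8224)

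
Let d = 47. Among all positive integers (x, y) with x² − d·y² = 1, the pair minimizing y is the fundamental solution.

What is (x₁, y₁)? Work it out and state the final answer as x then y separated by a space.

48 7

√47 = [6; 1,5,1,12, …], period ℓ=4 (even) → k=3
a_0=6:  p_0=6·1+0=6,  q_0=6·0+1=1
a_1=1:  p_1=1·6+1=7,  q_1=1·1+0=1
a_2=5:  p_2=5·7+6=41,  q_2=5·1+1=6
a_3=1:  p_3=1·41+7=48,  q_3=1·6+1=7
→ (48, 7).  Check: 48²=2304, 47·7²=2303, difference 1.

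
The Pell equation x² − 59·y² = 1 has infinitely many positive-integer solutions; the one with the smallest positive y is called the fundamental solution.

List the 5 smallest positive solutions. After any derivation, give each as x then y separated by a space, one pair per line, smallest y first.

530 69
561799 73140
595506410 77528331
631236232801 82179957720
669109811262650 87110677654869

d=59: √d = [7; 1,2,7,2,1,14] (ℓ=6, even), read p_5/q_5
k=0  a_k=7  p_k/q_k = 7/1
k=1  a_k=1  p_k/q_k = 8/1
…
k=3  a_k=7  p_k/q_k = 169/22
k=4  a_k=2  p_k/q_k = 361/47
k=5  a_k=1  p_k/q_k = 530/69
→ (530, 69).  Check: 530²=280900, 59·69²=280899, difference 1.
(x_2, y_2) = (530·530 + 59·69·69, 530·69 + 69·530) = (561799, 73140)
(x_3, y_3) = (530·561799 + 59·69·73140, 530·73140 + 69·561799) = (595506410, 77528331)
(x_4, y_4) = (530·595506410 + 59·69·77528331, 530·77528331 + 69·595506410) = (631236232801, 82179957720)
(x_5, y_5) = (530·631236232801 + 59·69·82179957720, 530·82179957720 + 69·631236232801) = (669109811262650, 87110677654869)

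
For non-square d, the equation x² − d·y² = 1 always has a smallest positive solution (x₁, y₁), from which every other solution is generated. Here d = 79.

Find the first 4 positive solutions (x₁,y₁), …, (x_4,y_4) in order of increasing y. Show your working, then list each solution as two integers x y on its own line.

d=79: √d = [8; 1,7,1,16] (ℓ=4, even), read p_3/q_3
k=0  a_k=8  p_k/q_k = 8/1
k=1  a_k=1  p_k/q_k = 9/1
k=2  a_k=7  p_k/q_k = 71/8
k=3  a_k=1  p_k/q_k = 80/9
→ (80, 9).  Check: 80²=6400, 79·9²=6399, difference 1.
n=2: (80,9)∘(80,9) = (80·80+79·9·9, 80·9+9·80) = (12799,1440)
n=3: (12799,1440)∘(80,9) = (80·12799+79·9·1440, 80·1440+9·12799) = (2047760,230391)
n=4: (2047760,230391)∘(80,9) = (80·2047760+79·9·230391, 80·230391+9·2047760) = (327628801,36861120)

80 9
12799 1440
2047760 230391
327628801 36861120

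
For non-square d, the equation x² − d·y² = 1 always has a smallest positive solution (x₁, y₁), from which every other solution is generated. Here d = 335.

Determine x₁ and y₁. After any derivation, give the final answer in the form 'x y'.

604 33

√335 = [18; 3,3,3,36, …], period ℓ=4 (even) → k=3
step 0: (18, 1)  from 18·(1,0) + (0,1)
step 1: (55, 3)  from 3·(18,1) + (1,0)
step 2: (183, 10)  from 3·(55,3) + (18,1)
step 3: (604, 33)  from 3·(183,10) + (55,3)
→ (604, 33).  Check: 604²=364816, 335·33²=364815, difference 1.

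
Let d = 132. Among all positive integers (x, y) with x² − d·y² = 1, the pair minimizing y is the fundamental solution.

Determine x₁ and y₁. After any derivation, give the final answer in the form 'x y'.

[11; 2,22] for √132; ℓ=2 ⇒ convergent index 1
a_0=11:  p_0=11·1+0=11,  q_0=11·0+1=1
a_1=2:  p_1=2·11+1=23,  q_1=2·1+0=2
(x₁, y₁) = (23, 2);  23² − 132·2² = 1 ✓

23 2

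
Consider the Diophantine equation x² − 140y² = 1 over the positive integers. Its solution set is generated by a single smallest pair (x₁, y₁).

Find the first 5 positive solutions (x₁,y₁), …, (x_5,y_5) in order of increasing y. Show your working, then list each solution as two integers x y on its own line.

71 6
10081 852
1431431 120978
203253121 17178024
28860511751 2439158430

d=140: √d = [11; 1,4,1,22] (ℓ=4, even), read p_3/q_3
a_0=11:  p_0=11·1+0=11,  q_0=11·0+1=1
…
a_2=4:  p_2=4·12+11=59,  q_2=4·1+1=5
a_3=1:  p_3=1·59+12=71,  q_3=1·5+1=6
→ (71, 6).  Check: 71²=5041, 140·6²=5040, difference 1.
n=2: (71,6)∘(71,6) = (71·71+140·6·6, 71·6+6·71) = (10081,852)
n=3: (10081,852)∘(71,6) = (71·10081+140·6·852, 71·852+6·10081) = (1431431,120978)
n=4: (1431431,120978)∘(71,6) = (71·1431431+140·6·120978, 71·120978+6·1431431) = (203253121,17178024)
n=5: (203253121,17178024)∘(71,6) = (71·203253121+140·6·17178024, 71·17178024+6·203253121) = (28860511751,2439158430)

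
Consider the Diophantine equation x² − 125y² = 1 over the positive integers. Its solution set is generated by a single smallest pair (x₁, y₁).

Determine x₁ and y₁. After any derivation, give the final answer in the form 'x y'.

√125 = [11; 5,1,1,5,22, …], period ℓ=5 (odd) → k=9
a_0=11:  p_0=11·1+0=11,  q_0=11·0+1=1
…
a_5=22:  p_5=22·682+123=15127,  q_5=22·61+11=1353
…
a_8=1:  p_8=1·91444+76317=167761,  q_8=1·8179+6826=15005
a_9=5:  p_9=5·167761+91444=930249,  q_9=5·15005+8179=83204
fundamental: x₁=930249, y₁=83204  (since 865363202001 − 125·6922905616 = 1)

930249 83204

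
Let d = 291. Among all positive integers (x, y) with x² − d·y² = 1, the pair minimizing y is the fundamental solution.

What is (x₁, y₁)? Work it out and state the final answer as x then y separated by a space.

290 17

√291 → a₀=17, period (17,34); ℓ=2 even so k=1
step 0: (17, 1)  from 17·(1,0) + (0,1)
step 1: (290, 17)  from 17·(17,1) + (1,0)
fundamental: x₁=290, y₁=17  (since 84100 − 291·289 = 1)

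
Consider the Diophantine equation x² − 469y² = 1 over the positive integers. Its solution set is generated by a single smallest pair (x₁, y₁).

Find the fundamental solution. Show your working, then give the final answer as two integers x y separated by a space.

√469 = [21; 1,1,1,10,6,10,1,1,1,42, …], period ℓ=10 (even) → k=9
i=0: a=21 ⇒ p=21, q=1
i=1: a=1 ⇒ p=22, q=1
i=2: a=1 ⇒ p=43, q=2
…
i=6: a=10 ⇒ p=42923, q=1982
i=7: a=1 ⇒ p=47146, q=2177
i=8: a=1 ⇒ p=90069, q=4159
i=9: a=1 ⇒ p=137215, q=6336
→ (137215, 6336).  Check: 137215²=18827956225, 469·6336²=18827956224, difference 1.

137215 6336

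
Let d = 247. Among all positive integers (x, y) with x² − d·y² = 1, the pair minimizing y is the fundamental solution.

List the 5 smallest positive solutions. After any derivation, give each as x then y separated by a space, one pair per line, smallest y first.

[15; 1,2,1,1,9,1,9,1,1,2,1,30] for √247; ℓ=12 ⇒ convergent index 11
a_0=15:  p_0=15·1+0=15,  q_0=15·0+1=1
a_1=1:  p_1=1·15+1=16,  q_1=1·1+0=1
a_2=2:  p_2=2·16+15=47,  q_2=2·1+1=3
…
a_4=1:  p_4=1·63+47=110,  q_4=1·4+3=7
a_5=9:  p_5=9·110+63=1053,  q_5=9·7+4=67
…
a_7=9:  p_7=9·1163+1053=11520,  q_7=9·74+67=733
a_8=1:  p_8=1·11520+1163=12683,  q_8=1·733+74=807
a_9=1:  p_9=1·12683+11520=24203,  q_9=1·807+733=1540
a_10=2:  p_10=2·24203+12683=61089,  q_10=2·1540+807=3887
a_11=1:  p_11=1·61089+24203=85292,  q_11=1·3887+1540=5427
(x₁, y₁) = (85292, 5427);  85292² − 247·5427² = 1 ✓
(85292+5427√247)^2 = 14549450527 + 925759368√247
(85292+5427√247)^3 = 2481903468612476 + 157919736025485√247
(85292+5427√247)^4 = 423373021275241155457 + 26938580249245573872√247
(85292+5427√247)^5 = 72220663458733833793864412 + 4595290773079387237355763√247

85292 5427
14549450527 925759368
2481903468612476 157919736025485
423373021275241155457 26938580249245573872
72220663458733833793864412 4595290773079387237355763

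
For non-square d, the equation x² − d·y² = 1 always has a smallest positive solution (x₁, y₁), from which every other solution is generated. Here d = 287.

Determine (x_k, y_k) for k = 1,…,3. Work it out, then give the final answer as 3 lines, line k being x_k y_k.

288 17
165887 9792
95550624 5640175

√287 = [16; 1,15,1,32, …], period ℓ=4 (even) → k=3
k=0  a_k=16  p_k/q_k = 16/1
…
k=2  a_k=15  p_k/q_k = 271/16
k=3  a_k=1  p_k/q_k = 288/17
(x₁, y₁) = (288, 17);  288² − 287·17² = 1 ✓
(x_2, y_2) = (288·288 + 287·17·17, 288·17 + 17·288) = (165887, 9792)
(x_3, y_3) = (288·165887 + 287·17·9792, 288·9792 + 17·165887) = (95550624, 5640175)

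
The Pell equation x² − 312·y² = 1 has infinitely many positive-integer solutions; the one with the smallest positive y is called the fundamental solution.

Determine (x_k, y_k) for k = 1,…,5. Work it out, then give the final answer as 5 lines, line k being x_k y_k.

√312 = [17; 1,1,1,34, …], period ℓ=4 (even) → k=3
step 0: (17, 1)  from 17·(1,0) + (0,1)
step 1: (18, 1)  from 1·(17,1) + (1,0)
step 2: (35, 2)  from 1·(18,1) + (17,1)
step 3: (53, 3)  from 1·(35,2) + (18,1)
fundamental: x₁=53, y₁=3  (since 2809 − 312·9 = 1)
(53+3√312)^2 = 5617 + 318√312
(53+3√312)^3 = 595349 + 33705√312
(53+3√312)^4 = 63101377 + 3572412√312
(53+3√312)^5 = 6688150613 + 378641967√312

53 3
5617 318
595349 33705
63101377 3572412
6688150613 378641967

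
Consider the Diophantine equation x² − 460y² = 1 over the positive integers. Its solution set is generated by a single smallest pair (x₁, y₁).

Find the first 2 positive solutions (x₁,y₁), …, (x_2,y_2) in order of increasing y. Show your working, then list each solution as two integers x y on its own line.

√460 → a₀=21, period (2,4,3,1,2,10,2,1,3,4,2,42); ℓ=12 even so k=11
k=0  a_k=21  p_k/q_k = 21/1
k=1  a_k=2  p_k/q_k = 43/2
k=2  a_k=4  p_k/q_k = 193/9
…
k=7  a_k=2  p_k/q_k = 48922/2281
k=8  a_k=1  p_k/q_k = 72257/3369
k=9  a_k=3  p_k/q_k = 265693/12388
k=10  a_k=4  p_k/q_k = 1135029/52921
k=11  a_k=2  p_k/q_k = 2535751/118230
→ (2535751, 118230).  Check: 2535751²=6430033134001, 460·118230²=6430033134000, difference 1.
n=2: (2535751,118230)∘(2535751,118230) = (2535751·2535751+460·118230·118230, 2535751·118230+118230·2535751) = (12860066268001,599603681460)

2535751 118230
12860066268001 599603681460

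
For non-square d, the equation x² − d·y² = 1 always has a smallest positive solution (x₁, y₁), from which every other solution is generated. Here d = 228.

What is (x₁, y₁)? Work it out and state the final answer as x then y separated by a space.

151 10

√228 → a₀=15, period (10,30); ℓ=2 even so k=1
i=0: a=15 ⇒ p=15, q=1
i=1: a=10 ⇒ p=151, q=10
fundamental: x₁=151, y₁=10  (since 22801 − 228·100 = 1)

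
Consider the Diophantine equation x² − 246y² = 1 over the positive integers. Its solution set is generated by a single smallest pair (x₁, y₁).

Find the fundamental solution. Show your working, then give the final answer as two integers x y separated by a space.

88805 5662

[15; 1,2,5,1,14,1,5,2,1,30] for √246; ℓ=10 ⇒ convergent index 9
k=0  a_k=15  p_k/q_k = 15/1
…
k=3  a_k=5  p_k/q_k = 251/16
k=4  a_k=1  p_k/q_k = 298/19
…
k=8  a_k=2  p_k/q_k = 60777/3875
k=9  a_k=1  p_k/q_k = 88805/5662
→ (88805, 5662).  Check: 88805²=7886328025, 246·5662²=7886328024, difference 1.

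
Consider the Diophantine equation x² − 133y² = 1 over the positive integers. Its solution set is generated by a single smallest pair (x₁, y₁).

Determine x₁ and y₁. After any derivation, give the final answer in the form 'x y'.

2588599 224460

√133 = [11; 1,1,7,5,1,…,1,1,22, …], period ℓ=16 (even) → k=15
step 0: (11, 1)  from 11·(1,0) + (0,1)
…
step 2: (23, 2)  from 1·(12,1) + (11,1)
step 3: (173, 15)  from 7·(23,2) + (12,1)
step 4: (888, 77)  from 5·(173,15) + (23,2)
step 5: (1061, 92)  from 1·(888,77) + (173,15)
step 6: (1949, 169)  from 1·(1061,92) + (888,77)
step 7: (3010, 261)  from 1·(1949,169) + (1061,92)
step 8: (7969, 691)  from 2·(3010,261) + (1949,169)
step 9: (10979, 952)  from 1·(7969,691) + (3010,261)
step 10: (18948, 1643)  from 1·(10979,952) + (7969,691)
step 11: (29927, 2595)  from 1·(18948,1643) + (10979,952)
…
step 13: (1210008, 104921)  from 7·(168583,14618) + (29927,2595)
step 14: (1378591, 119539)  from 1·(1210008,104921) + (168583,14618)
step 15: (2588599, 224460)  from 1·(1378591,119539) + (1210008,104921)
fundamental: x₁=2588599, y₁=224460  (since 6700844782801 − 133·50382291600 = 1)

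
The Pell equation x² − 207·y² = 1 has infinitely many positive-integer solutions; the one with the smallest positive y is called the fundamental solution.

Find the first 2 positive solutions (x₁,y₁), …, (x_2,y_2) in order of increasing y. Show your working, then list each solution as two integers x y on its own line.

1151 80
2649601 184160

√207 → a₀=14, period (2,1,1,2,1,1,2,28); ℓ=8 even so k=7
i=0: a=14 ⇒ p=14, q=1
…
i=2: a=1 ⇒ p=43, q=3
…
i=6: a=1 ⇒ p=446, q=31
i=7: a=2 ⇒ p=1151, q=80
(x₁, y₁) = (1151, 80);  1151² − 207·80² = 1 ✓
(1151+80√207)^2 = 2649601 + 184160√207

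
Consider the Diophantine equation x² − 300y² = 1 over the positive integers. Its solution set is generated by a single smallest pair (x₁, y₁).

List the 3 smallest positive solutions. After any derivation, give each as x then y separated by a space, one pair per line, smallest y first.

d=300: √d = [17; 3,8,3,34] (ℓ=4, even), read p_3/q_3
step 0: (17, 1)  from 17·(1,0) + (0,1)
step 1: (52, 3)  from 3·(17,1) + (1,0)
step 2: (433, 25)  from 8·(52,3) + (17,1)
step 3: (1351, 78)  from 3·(433,25) + (52,3)
fundamental: x₁=1351, y₁=78  (since 1825201 − 300·6084 = 1)
(1351+78√300)^2 = 3650401 + 210756√300
(1351+78√300)^3 = 9863382151 + 569462634√300

1351 78
3650401 210756
9863382151 569462634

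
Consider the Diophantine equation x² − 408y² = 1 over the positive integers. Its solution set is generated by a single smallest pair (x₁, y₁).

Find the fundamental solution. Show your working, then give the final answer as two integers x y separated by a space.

[20; 5,40] for √408; ℓ=2 ⇒ convergent index 1
k=0  a_k=20  p_k/q_k = 20/1
k=1  a_k=5  p_k/q_k = 101/5
fundamental: x₁=101, y₁=5  (since 10201 − 408·25 = 1)

101 5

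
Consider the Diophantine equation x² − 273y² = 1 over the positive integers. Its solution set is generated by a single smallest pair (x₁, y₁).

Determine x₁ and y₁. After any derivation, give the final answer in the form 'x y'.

√273 → a₀=16, period (1,1,10,1,1,32); ℓ=6 even so k=5
step 0: (16, 1)  from 16·(1,0) + (0,1)
step 1: (17, 1)  from 1·(16,1) + (1,0)
step 2: (33, 2)  from 1·(17,1) + (16,1)
step 3: (347, 21)  from 10·(33,2) + (17,1)
step 4: (380, 23)  from 1·(347,21) + (33,2)
step 5: (727, 44)  from 1·(380,23) + (347,21)
fundamental: x₁=727, y₁=44  (since 528529 − 273·1936 = 1)

727 44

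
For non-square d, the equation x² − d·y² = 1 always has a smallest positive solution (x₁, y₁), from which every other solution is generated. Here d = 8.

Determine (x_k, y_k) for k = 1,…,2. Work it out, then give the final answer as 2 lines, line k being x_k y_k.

√8 → a₀=2, period (1,4); ℓ=2 even so k=1
step 0: (2, 1)  from 2·(1,0) + (0,1)
step 1: (3, 1)  from 1·(2,1) + (1,0)
(x₁, y₁) = (3, 1);  3² − 8·1² = 1 ✓
k=2:  x_2 = 3·3+8·1·1 = 17,  y_2 = 3·1+1·3 = 6

3 1
17 6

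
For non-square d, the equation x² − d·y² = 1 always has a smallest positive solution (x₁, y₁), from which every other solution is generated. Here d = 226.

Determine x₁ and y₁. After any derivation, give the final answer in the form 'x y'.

451 30

d=226: √d = [15; 30] (ℓ=1, odd), read p_1/q_1
a_0=15:  p_0=15·1+0=15,  q_0=15·0+1=1
a_1=30:  p_1=30·15+1=451,  q_1=30·1+0=30
(x₁, y₁) = (451, 30);  451² − 226·30² = 1 ✓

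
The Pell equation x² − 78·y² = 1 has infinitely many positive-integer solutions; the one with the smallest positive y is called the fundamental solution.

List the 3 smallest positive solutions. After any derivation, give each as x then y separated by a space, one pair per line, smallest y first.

[8; 1,4,1,16] for √78; ℓ=4 ⇒ convergent index 3
a_0=8:  p_0=8·1+0=8,  q_0=8·0+1=1
a_1=1:  p_1=1·8+1=9,  q_1=1·1+0=1
a_2=4:  p_2=4·9+8=44,  q_2=4·1+1=5
a_3=1:  p_3=1·44+9=53,  q_3=1·5+1=6
(x₁, y₁) = (53, 6);  53² − 78·6² = 1 ✓
(53+6√78)^2 = 5617 + 636√78
(53+6√78)^3 = 595349 + 67410√78

53 6
5617 636
595349 67410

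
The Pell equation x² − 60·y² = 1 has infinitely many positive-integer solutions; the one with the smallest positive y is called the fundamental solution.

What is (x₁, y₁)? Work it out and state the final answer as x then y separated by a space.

√60 = [7; 1,2,1,14, …], period ℓ=4 (even) → k=3
step 0: (7, 1)  from 7·(1,0) + (0,1)
step 1: (8, 1)  from 1·(7,1) + (1,0)
step 2: (23, 3)  from 2·(8,1) + (7,1)
step 3: (31, 4)  from 1·(23,3) + (8,1)
fundamental: x₁=31, y₁=4  (since 961 − 60·16 = 1)

31 4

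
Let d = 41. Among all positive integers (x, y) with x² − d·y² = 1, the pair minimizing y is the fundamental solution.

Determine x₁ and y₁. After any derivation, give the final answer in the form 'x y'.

2049 320

[6; 2,2,12] for √41; ℓ=3 ⇒ convergent index 5
step 0: (6, 1)  from 6·(1,0) + (0,1)
step 1: (13, 2)  from 2·(6,1) + (1,0)
step 2: (32, 5)  from 2·(13,2) + (6,1)
…
step 4: (826, 129)  from 2·(397,62) + (32,5)
step 5: (2049, 320)  from 2·(826,129) + (397,62)
fundamental: x₁=2049, y₁=320  (since 4198401 − 41·102400 = 1)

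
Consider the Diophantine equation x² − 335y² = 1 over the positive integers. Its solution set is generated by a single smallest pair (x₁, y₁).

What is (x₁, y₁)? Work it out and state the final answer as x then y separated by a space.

√335 = [18; 3,3,3,36, …], period ℓ=4 (even) → k=3
i=0: a=18 ⇒ p=18, q=1
…
i=2: a=3 ⇒ p=183, q=10
i=3: a=3 ⇒ p=604, q=33
→ (604, 33).  Check: 604²=364816, 335·33²=364815, difference 1.

604 33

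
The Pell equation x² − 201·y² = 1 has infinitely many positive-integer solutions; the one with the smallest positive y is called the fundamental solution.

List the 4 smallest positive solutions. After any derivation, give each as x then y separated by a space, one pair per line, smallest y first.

515095 36332
530645718049 37428863080
546665912276384215 38558840456348868
563169756167477608732801 39722931849688611461840

√201 = [14; 5,1,1,1,2,…,1,5,28, …], period ℓ=14 (even) → k=13
a_0=14:  p_0=14·1+0=14,  q_0=14·0+1=1
…
a_4=1:  p_4=1·156+85=241,  q_4=1·11+6=17
…
a_8=1:  p_8=1·7670+879=8549,  q_8=1·541+62=603
a_9=2:  p_9=2·8549+7670=24768,  q_9=2·603+541=1747
…
a_12=1:  p_12=1·58085+33317=91402,  q_12=1·4097+2350=6447
a_13=5:  p_13=5·91402+58085=515095,  q_13=5·6447+4097=36332
→ (515095, 36332).  Check: 515095²=265322859025, 201·36332²=265322859024, difference 1.
k=2:  x_2 = 515095·515095+201·36332·36332 = 530645718049,  y_2 = 515095·36332+36332·515095 = 37428863080
k=3:  x_3 = 515095·530645718049+201·36332·37428863080 = 546665912276384215,  y_3 = 515095·37428863080+36332·530645718049 = 38558840456348868
k=4:  x_4 = 515095·546665912276384215+201·36332·38558840456348868 = 563169756167477608732801,  y_4 = 515095·38558840456348868+36332·546665912276384215 = 39722931849688611461840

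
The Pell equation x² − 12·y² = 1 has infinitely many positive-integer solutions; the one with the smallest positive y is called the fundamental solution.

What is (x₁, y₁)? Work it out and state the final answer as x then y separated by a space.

7 2

√12 → a₀=3, period (2,6); ℓ=2 even so k=1
k=0  a_k=3  p_k/q_k = 3/1
k=1  a_k=2  p_k/q_k = 7/2
(x₁, y₁) = (7, 2);  7² − 12·2² = 1 ✓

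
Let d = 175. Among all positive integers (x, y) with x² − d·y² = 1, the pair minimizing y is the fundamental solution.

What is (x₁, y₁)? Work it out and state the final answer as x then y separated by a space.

2024 153

d=175: √d = [13; 4,2,1,2,4,26] (ℓ=6, even), read p_5/q_5
a_0=13:  p_0=13·1+0=13,  q_0=13·0+1=1
a_1=4:  p_1=4·13+1=53,  q_1=4·1+0=4
…
a_4=2:  p_4=2·172+119=463,  q_4=2·13+9=35
a_5=4:  p_5=4·463+172=2024,  q_5=4·35+13=153
(x₁, y₁) = (2024, 153);  2024² − 175·153² = 1 ✓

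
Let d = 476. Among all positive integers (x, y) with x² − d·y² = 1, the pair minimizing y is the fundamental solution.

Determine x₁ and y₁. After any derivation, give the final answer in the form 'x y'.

28799 1320

[21; 1,4,2,10,2,4,1,42] for √476; ℓ=8 ⇒ convergent index 7
i=0: a=21 ⇒ p=21, q=1
…
i=3: a=2 ⇒ p=240, q=11
…
i=6: a=4 ⇒ p=23541, q=1079
i=7: a=1 ⇒ p=28799, q=1320
(x₁, y₁) = (28799, 1320);  28799² − 476·1320² = 1 ✓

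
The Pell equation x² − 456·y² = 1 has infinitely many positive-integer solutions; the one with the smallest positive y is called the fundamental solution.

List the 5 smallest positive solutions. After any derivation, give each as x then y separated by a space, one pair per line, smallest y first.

d=456: √d = [21; 2,1,4,1,2,42] (ℓ=6, even), read p_5/q_5
a_0=21:  p_0=21·1+0=21,  q_0=21·0+1=1
a_1=2:  p_1=2·21+1=43,  q_1=2·1+0=2
a_2=1:  p_2=1·43+21=64,  q_2=1·2+1=3
a_3=4:  p_3=4·64+43=299,  q_3=4·3+2=14
a_4=1:  p_4=1·299+64=363,  q_4=1·14+3=17
a_5=2:  p_5=2·363+299=1025,  q_5=2·17+14=48
(x₁, y₁) = (1025, 48);  1025² − 456·48² = 1 ✓
(1025+48√456)^2 = 2101249 + 98400√456
(1025+48√456)^3 = 4307559425 + 201719952√456
(1025+48√456)^4 = 8830494720001 + 413525803200√456
(1025+48√456)^5 = 18102509868442625 + 847727694840048√456

1025 48
2101249 98400
4307559425 201719952
8830494720001 413525803200
18102509868442625 847727694840048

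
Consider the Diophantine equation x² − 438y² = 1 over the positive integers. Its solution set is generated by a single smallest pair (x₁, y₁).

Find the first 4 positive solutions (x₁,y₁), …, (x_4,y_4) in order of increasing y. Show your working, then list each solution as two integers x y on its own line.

[20; 1,12,1,40] for √438; ℓ=4 ⇒ convergent index 3
i=0: a=20 ⇒ p=20, q=1
…
i=2: a=12 ⇒ p=272, q=13
i=3: a=1 ⇒ p=293, q=14
→ (293, 14).  Check: 293²=85849, 438·14²=85848, difference 1.
(x_2, y_2) = (293·293 + 438·14·14, 293·14 + 14·293) = (171697, 8204)
(x_3, y_3) = (293·171697 + 438·14·8204, 293·8204 + 14·171697) = (100614149, 4807530)
(x_4, y_4) = (293·100614149 + 438·14·4807530, 293·4807530 + 14·100614149) = (58959719617, 2817204376)

293 14
171697 8204
100614149 4807530
58959719617 2817204376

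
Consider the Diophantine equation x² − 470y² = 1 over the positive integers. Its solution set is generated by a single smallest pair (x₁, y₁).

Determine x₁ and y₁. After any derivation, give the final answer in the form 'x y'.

1691 78

√470 → a₀=21, period (1,2,8,2,1,42); ℓ=6 even so k=5
step 0: (21, 1)  from 21·(1,0) + (0,1)
…
step 3: (542, 25)  from 8·(65,3) + (22,1)
step 4: (1149, 53)  from 2·(542,25) + (65,3)
step 5: (1691, 78)  from 1·(1149,53) + (542,25)
fundamental: x₁=1691, y₁=78  (since 2859481 − 470·6084 = 1)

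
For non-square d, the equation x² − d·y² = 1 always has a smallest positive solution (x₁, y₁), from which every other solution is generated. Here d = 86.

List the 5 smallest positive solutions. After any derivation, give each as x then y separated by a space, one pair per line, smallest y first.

10405 1122
216528049 23348820
4505948689285 485888943078
93768792007492801 10111348882104360
1951328557169976499525 210417169750702788522

√86 = [9; 3,1,1,1,8,1,1,1,3,18, …], period ℓ=10 (even) → k=9
k=0  a_k=9  p_k/q_k = 9/1
…
k=4  a_k=1  p_k/q_k = 102/11
…
k=6  a_k=1  p_k/q_k = 983/106
…
k=8  a_k=1  p_k/q_k = 2847/307
k=9  a_k=3  p_k/q_k = 10405/1122
fundamental: x₁=10405, y₁=1122  (since 108264025 − 86·1258884 = 1)
(x_2, y_2) = (10405·10405 + 86·1122·1122, 10405·1122 + 1122·10405) = (216528049, 23348820)
(x_3, y_3) = (10405·216528049 + 86·1122·23348820, 10405·23348820 + 1122·216528049) = (4505948689285, 485888943078)
(x_4, y_4) = (10405·4505948689285 + 86·1122·485888943078, 10405·485888943078 + 1122·4505948689285) = (93768792007492801, 10111348882104360)
(x_5, y_5) = (10405·93768792007492801 + 86·1122·10111348882104360, 10405·10111348882104360 + 1122·93768792007492801) = (1951328557169976499525, 210417169750702788522)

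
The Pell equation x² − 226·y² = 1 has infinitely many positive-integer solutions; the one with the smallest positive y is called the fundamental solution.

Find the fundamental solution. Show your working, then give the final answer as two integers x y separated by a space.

d=226: √d = [15; 30] (ℓ=1, odd), read p_1/q_1
step 0: (15, 1)  from 15·(1,0) + (0,1)
step 1: (451, 30)  from 30·(15,1) + (1,0)
→ (451, 30).  Check: 451²=203401, 226·30²=203400, difference 1.

451 30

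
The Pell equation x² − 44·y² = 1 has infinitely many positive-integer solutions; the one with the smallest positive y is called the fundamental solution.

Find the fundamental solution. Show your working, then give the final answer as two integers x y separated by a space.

199 30

d=44: √d = [6; 1,1,1,2,1,1,1,12] (ℓ=8, even), read p_7/q_7
step 0: (6, 1)  from 6·(1,0) + (0,1)
…
step 4: (53, 8)  from 2·(20,3) + (13,2)
…
step 6: (126, 19)  from 1·(73,11) + (53,8)
step 7: (199, 30)  from 1·(126,19) + (73,11)
→ (199, 30).  Check: 199²=39601, 44·30²=39600, difference 1.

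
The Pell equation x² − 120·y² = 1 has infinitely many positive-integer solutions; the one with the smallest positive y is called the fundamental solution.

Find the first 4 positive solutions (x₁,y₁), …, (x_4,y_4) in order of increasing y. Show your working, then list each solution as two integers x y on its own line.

11 1
241 22
5291 483
116161 10604

d=120: √d = [10; 1,20] (ℓ=2, even), read p_1/q_1
i=0: a=10 ⇒ p=10, q=1
i=1: a=1 ⇒ p=11, q=1
→ (11, 1).  Check: 11²=121, 120·1²=120, difference 1.
(x_2, y_2) = (11·11 + 120·1·1, 11·1 + 1·11) = (241, 22)
(x_3, y_3) = (11·241 + 120·1·22, 11·22 + 1·241) = (5291, 483)
(x_4, y_4) = (11·5291 + 120·1·483, 11·483 + 1·5291) = (116161, 10604)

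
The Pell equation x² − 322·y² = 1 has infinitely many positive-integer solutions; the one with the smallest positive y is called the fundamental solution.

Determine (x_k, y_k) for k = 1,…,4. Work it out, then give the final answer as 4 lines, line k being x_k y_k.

d=322: √d = [17; 1,16,1,34] (ℓ=4, even), read p_3/q_3
i=0: a=17 ⇒ p=17, q=1
i=1: a=1 ⇒ p=18, q=1
i=2: a=16 ⇒ p=305, q=17
i=3: a=1 ⇒ p=323, q=18
→ (323, 18).  Check: 323²=104329, 322·18²=104328, difference 1.
n=2: (323,18)∘(323,18) = (323·323+322·18·18, 323·18+18·323) = (208657,11628)
n=3: (208657,11628)∘(323,18) = (323·208657+322·18·11628, 323·11628+18·208657) = (134792099,7511670)
n=4: (134792099,7511670)∘(323,18) = (323·134792099+322·18·7511670, 323·7511670+18·134792099) = (87075487297,4852527192)

323 18
208657 11628
134792099 7511670
87075487297 4852527192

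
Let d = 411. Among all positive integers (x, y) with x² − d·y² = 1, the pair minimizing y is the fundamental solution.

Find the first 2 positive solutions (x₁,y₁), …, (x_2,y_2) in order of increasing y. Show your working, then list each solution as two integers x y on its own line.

√411 = [20; 3,1,1,1,19,1,1,1,3,40, …], period ℓ=10 (even) → k=9
k=0  a_k=20  p_k/q_k = 20/1
k=1  a_k=3  p_k/q_k = 61/3
k=2  a_k=1  p_k/q_k = 81/4
…
k=6  a_k=1  p_k/q_k = 4602/227
k=7  a_k=1  p_k/q_k = 8981/443
k=8  a_k=1  p_k/q_k = 13583/670
k=9  a_k=3  p_k/q_k = 49730/2453
fundamental: x₁=49730, y₁=2453  (since 2473072900 − 411·6017209 = 1)
k=2:  x_2 = 49730·49730+411·2453·2453 = 4946145799,  y_2 = 49730·2453+2453·49730 = 243975380

49730 2453
4946145799 243975380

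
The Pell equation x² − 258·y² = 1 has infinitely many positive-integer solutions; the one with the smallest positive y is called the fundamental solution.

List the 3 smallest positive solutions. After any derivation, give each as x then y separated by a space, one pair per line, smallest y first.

257 16
132097 8224
67897601 4227120

√258 → a₀=16, period (16,32); ℓ=2 even so k=1
step 0: (16, 1)  from 16·(1,0) + (0,1)
step 1: (257, 16)  from 16·(16,1) + (1,0)
fundamental: x₁=257, y₁=16  (since 66049 − 258·256 = 1)
k=2:  x_2 = 257·257+258·16·16 = 132097,  y_2 = 257·16+16·257 = 8224
k=3:  x_3 = 257·132097+258·16·8224 = 67897601,  y_3 = 257·8224+16·132097 = 4227120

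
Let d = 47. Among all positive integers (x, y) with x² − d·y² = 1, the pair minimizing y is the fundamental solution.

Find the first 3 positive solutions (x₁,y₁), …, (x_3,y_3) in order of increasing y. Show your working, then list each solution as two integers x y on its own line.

48 7
4607 672
442224 64505

[6; 1,5,1,12] for √47; ℓ=4 ⇒ convergent index 3
a_0=6:  p_0=6·1+0=6,  q_0=6·0+1=1
a_1=1:  p_1=1·6+1=7,  q_1=1·1+0=1
a_2=5:  p_2=5·7+6=41,  q_2=5·1+1=6
a_3=1:  p_3=1·41+7=48,  q_3=1·6+1=7
→ (48, 7).  Check: 48²=2304, 47·7²=2303, difference 1.
(x_2, y_2) = (48·48 + 47·7·7, 48·7 + 7·48) = (4607, 672)
(x_3, y_3) = (48·4607 + 47·7·672, 48·672 + 7·4607) = (442224, 64505)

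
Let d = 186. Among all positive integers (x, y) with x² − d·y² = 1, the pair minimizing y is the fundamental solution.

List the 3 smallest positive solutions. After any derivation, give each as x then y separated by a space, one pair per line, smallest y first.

7501 550
112530001 8251100
1688175067501 123783001650

[13; 1,1,1,3,4,3,1,1,1,26] for √186; ℓ=10 ⇒ convergent index 9
a_0=13:  p_0=13·1+0=13,  q_0=13·0+1=1
a_1=1:  p_1=1·13+1=14,  q_1=1·1+0=1
a_2=1:  p_2=1·14+13=27,  q_2=1·1+1=2
a_3=1:  p_3=1·27+14=41,  q_3=1·2+1=3
a_4=3:  p_4=3·41+27=150,  q_4=3·3+2=11
a_5=4:  p_5=4·150+41=641,  q_5=4·11+3=47
…
a_8=1:  p_8=1·2714+2073=4787,  q_8=1·199+152=351
a_9=1:  p_9=1·4787+2714=7501,  q_9=1·351+199=550
→ (7501, 550).  Check: 7501²=56265001, 186·550²=56265000, difference 1.
n=2: (7501,550)∘(7501,550) = (7501·7501+186·550·550, 7501·550+550·7501) = (112530001,8251100)
n=3: (112530001,8251100)∘(7501,550) = (7501·112530001+186·550·8251100, 7501·8251100+550·112530001) = (1688175067501,123783001650)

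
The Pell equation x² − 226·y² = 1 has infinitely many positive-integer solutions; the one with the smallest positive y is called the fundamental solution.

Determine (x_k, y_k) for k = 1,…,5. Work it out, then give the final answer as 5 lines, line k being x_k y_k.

d=226: √d = [15; 30] (ℓ=1, odd), read p_1/q_1
step 0: (15, 1)  from 15·(1,0) + (0,1)
step 1: (451, 30)  from 30·(15,1) + (1,0)
→ (451, 30).  Check: 451²=203401, 226·30²=203400, difference 1.
n=2: (451,30)∘(451,30) = (451·451+226·30·30, 451·30+30·451) = (406801,27060)
n=3: (406801,27060)∘(451,30) = (451·406801+226·30·27060, 451·27060+30·406801) = (366934051,24408090)
n=4: (366934051,24408090)∘(451,30) = (451·366934051+226·30·24408090, 451·24408090+30·366934051) = (330974107201,22016070120)
n=5: (330974107201,22016070120)∘(451,30) = (451·330974107201+226·30·22016070120, 451·22016070120+30·330974107201) = (298538277761251,19858470840150)

451 30
406801 27060
366934051 24408090
330974107201 22016070120
298538277761251 19858470840150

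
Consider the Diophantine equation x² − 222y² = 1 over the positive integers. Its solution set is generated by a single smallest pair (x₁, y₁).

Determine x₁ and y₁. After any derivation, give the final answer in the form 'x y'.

149 10

√222 → a₀=14, period (1,8,1,28); ℓ=4 even so k=3
step 0: (14, 1)  from 14·(1,0) + (0,1)
…
step 2: (134, 9)  from 8·(15,1) + (14,1)
step 3: (149, 10)  from 1·(134,9) + (15,1)
(x₁, y₁) = (149, 10);  149² − 222·10² = 1 ✓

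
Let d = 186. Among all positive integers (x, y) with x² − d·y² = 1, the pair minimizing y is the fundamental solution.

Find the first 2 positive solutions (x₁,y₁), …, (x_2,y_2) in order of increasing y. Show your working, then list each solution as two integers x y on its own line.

d=186: √d = [13; 1,1,1,3,4,3,1,1,1,26] (ℓ=10, even), read p_9/q_9
k=0  a_k=13  p_k/q_k = 13/1
k=1  a_k=1  p_k/q_k = 14/1
…
k=4  a_k=3  p_k/q_k = 150/11
k=5  a_k=4  p_k/q_k = 641/47
…
k=8  a_k=1  p_k/q_k = 4787/351
k=9  a_k=1  p_k/q_k = 7501/550
(x₁, y₁) = (7501, 550);  7501² − 186·550² = 1 ✓
k=2:  x_2 = 7501·7501+186·550·550 = 112530001,  y_2 = 7501·550+550·7501 = 8251100

7501 550
112530001 8251100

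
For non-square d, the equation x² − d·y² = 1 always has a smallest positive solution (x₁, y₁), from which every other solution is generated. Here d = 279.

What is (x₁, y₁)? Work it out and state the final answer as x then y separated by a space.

√279 = [16; 1,2,2,1,2,2,1,32, …], period ℓ=8 (even) → k=7
i=0: a=16 ⇒ p=16, q=1
i=1: a=1 ⇒ p=17, q=1
…
i=4: a=1 ⇒ p=167, q=10
…
i=6: a=2 ⇒ p=1069, q=64
i=7: a=1 ⇒ p=1520, q=91
(x₁, y₁) = (1520, 91);  1520² − 279·91² = 1 ✓

1520 91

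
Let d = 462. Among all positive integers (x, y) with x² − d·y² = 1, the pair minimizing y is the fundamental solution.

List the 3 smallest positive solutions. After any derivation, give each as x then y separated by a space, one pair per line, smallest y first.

43 2
3697 172
317899 14790

d=462: √d = [21; 2,42] (ℓ=2, even), read p_1/q_1
a_0=21:  p_0=21·1+0=21,  q_0=21·0+1=1
a_1=2:  p_1=2·21+1=43,  q_1=2·1+0=2
→ (43, 2).  Check: 43²=1849, 462·2²=1848, difference 1.
k=2:  x_2 = 43·43+462·2·2 = 3697,  y_2 = 43·2+2·43 = 172
k=3:  x_3 = 43·3697+462·2·172 = 317899,  y_3 = 43·172+2·3697 = 14790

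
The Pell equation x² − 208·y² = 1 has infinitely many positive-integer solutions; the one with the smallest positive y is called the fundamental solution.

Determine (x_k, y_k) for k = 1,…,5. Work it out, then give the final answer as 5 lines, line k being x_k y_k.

649 45
842401 58410
1093435849 75816135
1419278889601 98409284820
1842222905266249 127735175880225

[14; 2,2,1,2,2,28] for √208; ℓ=6 ⇒ convergent index 5
a_0=14:  p_0=14·1+0=14,  q_0=14·0+1=1
…
a_2=2:  p_2=2·29+14=72,  q_2=2·2+1=5
a_3=1:  p_3=1·72+29=101,  q_3=1·5+2=7
a_4=2:  p_4=2·101+72=274,  q_4=2·7+5=19
a_5=2:  p_5=2·274+101=649,  q_5=2·19+7=45
(x₁, y₁) = (649, 45);  649² − 208·45² = 1 ✓
k=2:  x_2 = 649·649+208·45·45 = 842401,  y_2 = 649·45+45·649 = 58410
k=3:  x_3 = 649·842401+208·45·58410 = 1093435849,  y_3 = 649·58410+45·842401 = 75816135
k=4:  x_4 = 649·1093435849+208·45·75816135 = 1419278889601,  y_4 = 649·75816135+45·1093435849 = 98409284820
k=5:  x_5 = 649·1419278889601+208·45·98409284820 = 1842222905266249,  y_5 = 649·98409284820+45·1419278889601 = 127735175880225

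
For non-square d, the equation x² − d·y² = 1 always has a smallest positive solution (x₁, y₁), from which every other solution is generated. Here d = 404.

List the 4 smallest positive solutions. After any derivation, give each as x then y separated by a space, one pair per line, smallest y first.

√404 = [20; 10,40, …], period ℓ=2 (even) → k=1
i=0: a=20 ⇒ p=20, q=1
i=1: a=10 ⇒ p=201, q=10
→ (201, 10).  Check: 201²=40401, 404·10²=40400, difference 1.
(201+10√404)^2 = 80801 + 4020√404
(201+10√404)^3 = 32481801 + 1616030√404
(201+10√404)^4 = 13057603201 + 649640040√404

201 10
80801 4020
32481801 1616030
13057603201 649640040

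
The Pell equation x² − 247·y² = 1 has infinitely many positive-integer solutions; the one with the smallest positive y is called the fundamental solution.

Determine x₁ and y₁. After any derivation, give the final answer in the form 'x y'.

√247 → a₀=15, period (1,2,1,1,9,1,9,1,1,2,1,30); ℓ=12 even so k=11
a_0=15:  p_0=15·1+0=15,  q_0=15·0+1=1
…
a_7=9:  p_7=9·1163+1053=11520,  q_7=9·74+67=733
…
a_9=1:  p_9=1·12683+11520=24203,  q_9=1·807+733=1540
a_10=2:  p_10=2·24203+12683=61089,  q_10=2·1540+807=3887
a_11=1:  p_11=1·61089+24203=85292,  q_11=1·3887+1540=5427
(x₁, y₁) = (85292, 5427);  85292² − 247·5427² = 1 ✓

85292 5427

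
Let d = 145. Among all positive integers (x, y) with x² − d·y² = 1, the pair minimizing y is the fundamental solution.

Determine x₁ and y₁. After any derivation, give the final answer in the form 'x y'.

289 24

√145 → a₀=12, period (24); ℓ=1 odd so k=1
i=0: a=12 ⇒ p=12, q=1
i=1: a=24 ⇒ p=289, q=24
(x₁, y₁) = (289, 24);  289² − 145·24² = 1 ✓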